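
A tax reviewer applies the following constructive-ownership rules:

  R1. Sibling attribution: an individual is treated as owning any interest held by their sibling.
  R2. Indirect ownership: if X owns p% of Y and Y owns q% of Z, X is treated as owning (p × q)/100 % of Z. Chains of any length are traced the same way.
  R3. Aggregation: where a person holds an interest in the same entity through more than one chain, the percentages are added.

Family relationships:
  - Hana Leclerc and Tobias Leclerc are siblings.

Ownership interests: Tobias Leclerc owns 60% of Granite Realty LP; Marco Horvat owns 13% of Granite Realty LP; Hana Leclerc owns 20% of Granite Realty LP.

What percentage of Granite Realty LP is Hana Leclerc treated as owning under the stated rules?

80%

By sibling attribution (R1), Hana Leclerc is treated as also owning Tobias Leclerc's interest in Granite Realty LP, giving 20% + 60% = 80%.
Direct interest in Granite Realty LP: 80%.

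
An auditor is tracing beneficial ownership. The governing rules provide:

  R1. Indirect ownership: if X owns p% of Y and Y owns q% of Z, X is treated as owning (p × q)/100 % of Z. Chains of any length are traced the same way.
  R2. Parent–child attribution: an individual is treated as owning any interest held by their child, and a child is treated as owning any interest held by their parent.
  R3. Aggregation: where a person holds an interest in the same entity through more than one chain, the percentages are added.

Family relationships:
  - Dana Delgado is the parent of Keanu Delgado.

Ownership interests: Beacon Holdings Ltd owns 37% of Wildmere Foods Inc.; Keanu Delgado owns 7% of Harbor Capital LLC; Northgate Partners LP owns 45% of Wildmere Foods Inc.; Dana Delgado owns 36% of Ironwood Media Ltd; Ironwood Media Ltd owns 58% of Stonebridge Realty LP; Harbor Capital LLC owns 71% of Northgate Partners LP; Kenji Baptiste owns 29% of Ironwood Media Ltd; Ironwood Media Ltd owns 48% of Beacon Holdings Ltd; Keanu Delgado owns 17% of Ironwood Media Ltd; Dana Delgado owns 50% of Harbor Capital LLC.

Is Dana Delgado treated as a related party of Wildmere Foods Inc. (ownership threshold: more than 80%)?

No

By parent–child attribution (R2), Dana Delgado is treated as also owning Keanu Delgado's interest in Harbor Capital LLC, giving 50% + 7% = 57%.
By parent–child attribution (R2), Dana Delgado is treated as also owning Keanu Delgado's interest in Ironwood Media Ltd, giving 36% + 17% = 53%.
Chain via Harbor Capital LLC → Northgate Partners LP (R1): 57% × 71% × 45% = 18.2115% of Wildmere Foods Inc.
Chain via Ironwood Media Ltd → Beacon Holdings Ltd (R1): 53% × 48% × 37% = 9.4128% of Wildmere Foods Inc.
Aggregating (R3): 18.2115% + 9.4128% = 27.6243%.
27.6243% does not exceed the 80% threshold, so Dana is not a related party to Wildmere Foods Inc.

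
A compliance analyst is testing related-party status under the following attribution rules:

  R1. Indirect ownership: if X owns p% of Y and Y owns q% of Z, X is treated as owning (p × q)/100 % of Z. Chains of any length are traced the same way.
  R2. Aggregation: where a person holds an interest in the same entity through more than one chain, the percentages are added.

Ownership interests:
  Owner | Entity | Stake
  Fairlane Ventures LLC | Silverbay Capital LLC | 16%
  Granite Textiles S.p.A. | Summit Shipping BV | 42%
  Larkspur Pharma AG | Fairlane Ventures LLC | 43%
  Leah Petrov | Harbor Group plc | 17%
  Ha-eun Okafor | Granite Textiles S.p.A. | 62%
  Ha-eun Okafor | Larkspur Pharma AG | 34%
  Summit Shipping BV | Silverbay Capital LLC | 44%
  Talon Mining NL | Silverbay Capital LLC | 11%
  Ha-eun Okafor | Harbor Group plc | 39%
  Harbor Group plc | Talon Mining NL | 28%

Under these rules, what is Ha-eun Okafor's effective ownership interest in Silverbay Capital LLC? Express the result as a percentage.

Chain via Larkspur Pharma AG → Fairlane Ventures LLC (R1): 34% × 43% × 16% = 2.3392% of Silverbay Capital LLC.
Chain via Granite Textiles S.p.A. → Summit Shipping BV (R1): 62% × 42% × 44% = 11.4576% of Silverbay Capital LLC.
Chain via Harbor Group plc → Talon Mining NL (R1): 39% × 28% × 11% = 1.2012% of Silverbay Capital LLC.
Aggregating (R2): 2.3392% + 11.4576% + 1.2012% = 14.998%.

14.998%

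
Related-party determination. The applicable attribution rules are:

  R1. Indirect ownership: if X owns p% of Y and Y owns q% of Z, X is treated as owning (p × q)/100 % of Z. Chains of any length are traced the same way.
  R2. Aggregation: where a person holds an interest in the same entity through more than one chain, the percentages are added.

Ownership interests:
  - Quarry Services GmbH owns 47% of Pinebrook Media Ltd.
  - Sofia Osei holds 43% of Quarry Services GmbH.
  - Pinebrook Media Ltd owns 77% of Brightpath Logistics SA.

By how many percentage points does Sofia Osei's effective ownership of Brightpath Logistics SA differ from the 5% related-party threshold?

10.5617

Chain via Quarry Services GmbH → Pinebrook Media Ltd (R1): 43% × 47% × 77% = 15.5617% of Brightpath Logistics SA.
15.5617% exceeds the 5% threshold by 10.5617 percentage points.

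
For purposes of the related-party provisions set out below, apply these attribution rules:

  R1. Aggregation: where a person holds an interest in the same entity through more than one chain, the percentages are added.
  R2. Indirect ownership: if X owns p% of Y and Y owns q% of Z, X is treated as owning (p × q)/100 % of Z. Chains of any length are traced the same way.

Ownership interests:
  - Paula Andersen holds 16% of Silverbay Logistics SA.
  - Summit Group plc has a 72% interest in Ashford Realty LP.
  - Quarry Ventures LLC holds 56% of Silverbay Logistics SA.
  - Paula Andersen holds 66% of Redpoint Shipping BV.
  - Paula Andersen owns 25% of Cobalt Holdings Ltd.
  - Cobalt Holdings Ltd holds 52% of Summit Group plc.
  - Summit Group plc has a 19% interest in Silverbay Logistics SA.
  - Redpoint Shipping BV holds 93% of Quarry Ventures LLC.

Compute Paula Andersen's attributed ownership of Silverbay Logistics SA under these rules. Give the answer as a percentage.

52.8428%

Chain via Cobalt Holdings Ltd → Summit Group plc (R2): 25% × 52% × 19% = 2.47% of Silverbay Logistics SA.
Chain via Redpoint Shipping BV → Quarry Ventures LLC (R2): 66% × 93% × 56% = 34.3728% of Silverbay Logistics SA.
Direct interest in Silverbay Logistics SA: 16%.
Aggregating (R1): 2.47% + 34.3728% + 16% = 52.8428%.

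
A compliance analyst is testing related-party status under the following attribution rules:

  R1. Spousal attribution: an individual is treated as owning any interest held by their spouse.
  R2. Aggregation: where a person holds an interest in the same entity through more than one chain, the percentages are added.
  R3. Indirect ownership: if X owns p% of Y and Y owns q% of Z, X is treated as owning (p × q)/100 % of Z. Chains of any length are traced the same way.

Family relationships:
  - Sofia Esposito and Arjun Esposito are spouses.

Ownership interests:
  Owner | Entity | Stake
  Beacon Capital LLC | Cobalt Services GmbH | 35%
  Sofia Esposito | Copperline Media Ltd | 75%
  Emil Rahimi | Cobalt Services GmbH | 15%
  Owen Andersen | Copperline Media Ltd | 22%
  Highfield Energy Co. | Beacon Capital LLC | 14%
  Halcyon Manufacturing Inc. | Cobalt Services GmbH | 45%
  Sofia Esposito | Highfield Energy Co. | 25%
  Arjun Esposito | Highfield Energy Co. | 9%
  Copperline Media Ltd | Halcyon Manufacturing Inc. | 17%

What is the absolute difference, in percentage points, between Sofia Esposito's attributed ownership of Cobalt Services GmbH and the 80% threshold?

72.5965

By spousal attribution (R1), Sofia Esposito is treated as also owning Arjun Esposito's interest in Highfield Energy Co, giving 25% + 9% = 34%.
Chain via Highfield Energy Co. → Beacon Capital LLC (R3): 34% × 14% × 35% = 1.666% of Cobalt Services GmbH.
Chain via Copperline Media Ltd → Halcyon Manufacturing Inc. (R3): 75% × 17% × 45% = 5.7375% of Cobalt Services GmbH.
Aggregating (R2): 1.666% + 5.7375% = 7.4035%.
7.4035% falls short of the 80% threshold by 72.5965 percentage points.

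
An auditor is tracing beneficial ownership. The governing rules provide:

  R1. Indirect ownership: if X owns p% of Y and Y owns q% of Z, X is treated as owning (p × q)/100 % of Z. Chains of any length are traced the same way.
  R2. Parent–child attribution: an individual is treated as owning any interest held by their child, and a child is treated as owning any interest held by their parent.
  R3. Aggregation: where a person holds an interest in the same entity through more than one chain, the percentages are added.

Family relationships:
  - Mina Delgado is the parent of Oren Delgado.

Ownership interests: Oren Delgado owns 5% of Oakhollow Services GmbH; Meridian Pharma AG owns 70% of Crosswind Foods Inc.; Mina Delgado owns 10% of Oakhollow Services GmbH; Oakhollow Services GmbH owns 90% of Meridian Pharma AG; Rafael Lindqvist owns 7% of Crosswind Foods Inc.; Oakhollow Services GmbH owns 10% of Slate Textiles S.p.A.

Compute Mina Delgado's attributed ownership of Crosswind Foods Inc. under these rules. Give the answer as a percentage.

By parent–child attribution (R2), Mina Delgado is treated as also owning Oren Delgado's interest in Oakhollow Services GmbH, giving 10% + 5% = 15%.
Chain via Oakhollow Services GmbH → Meridian Pharma AG (R1): 15% × 90% × 70% = 9.45% of Crosswind Foods Inc.

9.45%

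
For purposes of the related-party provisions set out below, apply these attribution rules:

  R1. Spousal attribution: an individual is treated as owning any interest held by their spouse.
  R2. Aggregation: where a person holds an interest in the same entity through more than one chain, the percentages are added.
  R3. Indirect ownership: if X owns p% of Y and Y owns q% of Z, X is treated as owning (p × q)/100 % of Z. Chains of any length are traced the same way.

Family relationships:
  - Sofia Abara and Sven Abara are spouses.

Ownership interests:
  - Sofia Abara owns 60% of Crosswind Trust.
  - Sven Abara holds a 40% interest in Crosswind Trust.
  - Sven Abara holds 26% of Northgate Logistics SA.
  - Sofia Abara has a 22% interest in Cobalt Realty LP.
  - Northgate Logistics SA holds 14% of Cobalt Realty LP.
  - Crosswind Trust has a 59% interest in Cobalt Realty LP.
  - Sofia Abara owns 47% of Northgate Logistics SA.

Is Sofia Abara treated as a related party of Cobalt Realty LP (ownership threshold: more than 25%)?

Yes

By spousal attribution (R1), Sofia Abara is treated as also owning Sven Abara's interest in Crosswind Trust, giving 60% + 40% = 100%.
By spousal attribution (R1), Sofia Abara is treated as also owning Sven Abara's interest in Northgate Logistics SA, giving 47% + 26% = 73%.
Chain via Crosswind Trust (R3): 100% × 59% = 59% of Cobalt Realty LP.
Chain via Northgate Logistics SA (R3): 73% × 14% = 10.22% of Cobalt Realty LP.
Direct interest in Cobalt Realty LP: 22%.
Aggregating (R2): 59% + 10.22% + 22% = 91.22%.
91.22% exceeds the 25% threshold, so Sofia is a related party to Cobalt Realty LP.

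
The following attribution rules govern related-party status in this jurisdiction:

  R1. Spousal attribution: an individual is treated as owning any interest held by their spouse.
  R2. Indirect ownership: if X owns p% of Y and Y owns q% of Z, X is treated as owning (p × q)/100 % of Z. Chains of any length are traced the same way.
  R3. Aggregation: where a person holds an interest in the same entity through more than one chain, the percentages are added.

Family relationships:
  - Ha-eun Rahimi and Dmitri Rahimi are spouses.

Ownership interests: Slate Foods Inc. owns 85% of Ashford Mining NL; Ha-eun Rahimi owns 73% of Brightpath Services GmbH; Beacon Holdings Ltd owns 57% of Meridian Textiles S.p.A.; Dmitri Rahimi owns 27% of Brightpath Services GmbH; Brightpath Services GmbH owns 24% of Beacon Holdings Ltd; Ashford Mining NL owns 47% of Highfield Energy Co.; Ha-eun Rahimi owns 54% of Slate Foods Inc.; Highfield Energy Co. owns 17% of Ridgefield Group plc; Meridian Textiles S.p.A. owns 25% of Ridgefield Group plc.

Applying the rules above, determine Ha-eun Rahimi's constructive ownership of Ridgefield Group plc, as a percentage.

7.08741%

By spousal attribution (R1), Ha-eun Rahimi is treated as also owning Dmitri Rahimi's interest in Brightpath Services GmbH, giving 73% + 27% = 100%.
Chain via Brightpath Services GmbH → Beacon Holdings Ltd → Meridian Textiles S.p.A. (R2): 100% × 24% × 57% × 25% = 3.42% of Ridgefield Group plc.
Chain via Slate Foods Inc. → Ashford Mining NL → Highfield Energy Co. (R2): 54% × 85% × 47% × 17% = 3.66741% of Ridgefield Group plc.
Aggregating (R3): 3.42% + 3.66741% = 7.08741%.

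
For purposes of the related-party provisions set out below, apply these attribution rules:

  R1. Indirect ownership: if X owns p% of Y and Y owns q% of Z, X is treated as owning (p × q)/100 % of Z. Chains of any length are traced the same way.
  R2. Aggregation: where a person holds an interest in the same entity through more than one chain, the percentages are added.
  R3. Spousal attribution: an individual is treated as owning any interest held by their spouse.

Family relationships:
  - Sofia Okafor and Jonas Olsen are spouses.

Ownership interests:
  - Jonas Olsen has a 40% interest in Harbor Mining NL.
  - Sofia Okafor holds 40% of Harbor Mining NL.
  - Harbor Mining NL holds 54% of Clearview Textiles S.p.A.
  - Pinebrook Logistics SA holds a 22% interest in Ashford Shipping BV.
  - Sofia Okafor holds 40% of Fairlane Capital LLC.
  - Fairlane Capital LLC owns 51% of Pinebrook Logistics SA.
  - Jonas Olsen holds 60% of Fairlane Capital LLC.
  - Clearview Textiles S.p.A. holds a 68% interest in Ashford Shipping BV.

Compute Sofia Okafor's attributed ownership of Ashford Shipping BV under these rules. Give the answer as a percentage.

40.596%

By spousal attribution (R3), Sofia Okafor is treated as also owning Jonas Olsen's interest in Harbor Mining NL, giving 40% + 40% = 80%.
By spousal attribution (R3), Sofia Okafor is treated as also owning Jonas Olsen's interest in Fairlane Capital LLC, giving 40% + 60% = 100%.
Chain via Harbor Mining NL → Clearview Textiles S.p.A. (R1): 80% × 54% × 68% = 29.376% of Ashford Shipping BV.
Chain via Fairlane Capital LLC → Pinebrook Logistics SA (R1): 100% × 51% × 22% = 11.22% of Ashford Shipping BV.
Aggregating (R2): 29.376% + 11.22% = 40.596%.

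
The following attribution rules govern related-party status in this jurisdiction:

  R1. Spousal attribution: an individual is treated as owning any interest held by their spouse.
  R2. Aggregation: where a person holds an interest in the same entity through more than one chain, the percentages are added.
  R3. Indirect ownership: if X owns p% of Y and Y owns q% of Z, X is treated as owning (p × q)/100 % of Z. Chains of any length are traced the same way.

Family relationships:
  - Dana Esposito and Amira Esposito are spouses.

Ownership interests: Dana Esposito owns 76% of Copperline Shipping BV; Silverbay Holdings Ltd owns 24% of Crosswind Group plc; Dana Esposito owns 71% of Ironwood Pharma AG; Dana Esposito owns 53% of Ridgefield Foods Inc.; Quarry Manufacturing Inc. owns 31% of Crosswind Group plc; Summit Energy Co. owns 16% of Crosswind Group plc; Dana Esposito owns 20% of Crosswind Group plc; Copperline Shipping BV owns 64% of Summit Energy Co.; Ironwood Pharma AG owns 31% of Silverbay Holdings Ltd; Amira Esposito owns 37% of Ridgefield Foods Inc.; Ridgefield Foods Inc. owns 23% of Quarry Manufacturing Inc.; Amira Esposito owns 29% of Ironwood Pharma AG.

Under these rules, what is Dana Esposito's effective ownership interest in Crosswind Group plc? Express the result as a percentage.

By spousal attribution (R1), Dana Esposito is treated as also owning Amira Esposito's interest in Ironwood Pharma AG, giving 71% + 29% = 100%.
By spousal attribution (R1), Dana Esposito is treated as also owning Amira Esposito's interest in Ridgefield Foods Inc, giving 53% + 37% = 90%.
Chain via Ironwood Pharma AG → Silverbay Holdings Ltd (R3): 100% × 31% × 24% = 7.44% of Crosswind Group plc.
Chain via Ridgefield Foods Inc. → Quarry Manufacturing Inc. (R3): 90% × 23% × 31% = 6.417% of Crosswind Group plc.
Chain via Copperline Shipping BV → Summit Energy Co. (R3): 76% × 64% × 16% = 7.7824% of Crosswind Group plc.
Direct interest in Crosswind Group plc: 20%.
Aggregating (R2): 7.44% + 6.417% + 7.7824% + 20% = 41.6394%.

41.6394%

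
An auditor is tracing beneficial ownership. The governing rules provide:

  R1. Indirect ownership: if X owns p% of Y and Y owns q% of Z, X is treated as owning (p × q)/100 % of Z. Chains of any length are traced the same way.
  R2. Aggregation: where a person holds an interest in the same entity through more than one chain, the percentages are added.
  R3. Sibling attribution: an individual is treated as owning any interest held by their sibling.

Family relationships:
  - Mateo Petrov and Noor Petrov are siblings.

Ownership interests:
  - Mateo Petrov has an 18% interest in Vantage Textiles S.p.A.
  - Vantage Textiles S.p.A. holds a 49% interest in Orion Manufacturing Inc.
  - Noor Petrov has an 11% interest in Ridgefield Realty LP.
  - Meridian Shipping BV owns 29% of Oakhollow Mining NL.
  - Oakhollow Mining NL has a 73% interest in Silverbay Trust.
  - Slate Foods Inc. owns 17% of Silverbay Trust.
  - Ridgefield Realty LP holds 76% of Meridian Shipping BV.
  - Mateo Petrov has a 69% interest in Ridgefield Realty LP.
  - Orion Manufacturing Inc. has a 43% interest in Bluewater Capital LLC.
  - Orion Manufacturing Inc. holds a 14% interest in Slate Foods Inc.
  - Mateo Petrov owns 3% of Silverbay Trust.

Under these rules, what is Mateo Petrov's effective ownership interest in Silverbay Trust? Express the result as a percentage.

By sibling attribution (R3), Mateo Petrov is treated as also owning Noor Petrov's interest in Ridgefield Realty LP, giving 69% + 11% = 80%.
Chain via Ridgefield Realty LP → Meridian Shipping BV → Oakhollow Mining NL (R1): 80% × 76% × 29% × 73% = 12.87136% of Silverbay Trust.
Chain via Vantage Textiles S.p.A. → Orion Manufacturing Inc. → Slate Foods Inc. (R1): 18% × 49% × 14% × 17% = 0.209916% of Silverbay Trust.
Direct interest in Silverbay Trust: 3%.
Aggregating (R2): 12.87136% + 0.209916% + 3% = 16.081276%.

16.081276%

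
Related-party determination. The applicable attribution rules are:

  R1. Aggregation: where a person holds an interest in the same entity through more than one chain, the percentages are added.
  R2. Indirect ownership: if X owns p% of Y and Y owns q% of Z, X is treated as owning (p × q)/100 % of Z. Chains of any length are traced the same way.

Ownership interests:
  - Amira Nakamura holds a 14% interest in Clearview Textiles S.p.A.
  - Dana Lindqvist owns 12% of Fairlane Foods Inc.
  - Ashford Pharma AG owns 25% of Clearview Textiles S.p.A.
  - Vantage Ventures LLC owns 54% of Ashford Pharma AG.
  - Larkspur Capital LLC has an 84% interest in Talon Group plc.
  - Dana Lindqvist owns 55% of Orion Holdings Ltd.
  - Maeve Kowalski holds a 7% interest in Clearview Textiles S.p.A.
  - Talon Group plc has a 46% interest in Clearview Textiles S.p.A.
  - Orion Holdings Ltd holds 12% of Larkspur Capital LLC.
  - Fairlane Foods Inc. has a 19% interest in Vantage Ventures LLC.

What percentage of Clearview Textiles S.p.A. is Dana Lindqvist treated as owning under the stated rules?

Chain via Orion Holdings Ltd → Larkspur Capital LLC → Talon Group plc (R2): 55% × 12% × 84% × 46% = 2.55024% of Clearview Textiles S.p.A.
Chain via Fairlane Foods Inc. → Vantage Ventures LLC → Ashford Pharma AG (R2): 12% × 19% × 54% × 25% = 0.3078% of Clearview Textiles S.p.A.
Aggregating (R1): 2.55024% + 0.3078% = 2.85804%.

2.85804%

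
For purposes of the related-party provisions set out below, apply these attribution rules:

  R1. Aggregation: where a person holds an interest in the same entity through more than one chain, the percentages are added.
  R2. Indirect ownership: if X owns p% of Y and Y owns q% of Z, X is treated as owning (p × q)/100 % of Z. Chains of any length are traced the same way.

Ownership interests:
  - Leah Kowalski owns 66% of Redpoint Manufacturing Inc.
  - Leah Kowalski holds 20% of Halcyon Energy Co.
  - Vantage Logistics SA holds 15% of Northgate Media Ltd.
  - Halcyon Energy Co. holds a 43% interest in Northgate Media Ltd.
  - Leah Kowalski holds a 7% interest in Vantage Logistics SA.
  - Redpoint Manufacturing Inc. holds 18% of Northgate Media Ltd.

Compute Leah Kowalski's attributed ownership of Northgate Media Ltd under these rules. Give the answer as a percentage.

Chain via Halcyon Energy Co. (R2): 20% × 43% = 8.6% of Northgate Media Ltd.
Chain via Vantage Logistics SA (R2): 7% × 15% = 1.05% of Northgate Media Ltd.
Chain via Redpoint Manufacturing Inc. (R2): 66% × 18% = 11.88% of Northgate Media Ltd.
Aggregating (R1): 8.6% + 1.05% + 11.88% = 21.53%.

21.53%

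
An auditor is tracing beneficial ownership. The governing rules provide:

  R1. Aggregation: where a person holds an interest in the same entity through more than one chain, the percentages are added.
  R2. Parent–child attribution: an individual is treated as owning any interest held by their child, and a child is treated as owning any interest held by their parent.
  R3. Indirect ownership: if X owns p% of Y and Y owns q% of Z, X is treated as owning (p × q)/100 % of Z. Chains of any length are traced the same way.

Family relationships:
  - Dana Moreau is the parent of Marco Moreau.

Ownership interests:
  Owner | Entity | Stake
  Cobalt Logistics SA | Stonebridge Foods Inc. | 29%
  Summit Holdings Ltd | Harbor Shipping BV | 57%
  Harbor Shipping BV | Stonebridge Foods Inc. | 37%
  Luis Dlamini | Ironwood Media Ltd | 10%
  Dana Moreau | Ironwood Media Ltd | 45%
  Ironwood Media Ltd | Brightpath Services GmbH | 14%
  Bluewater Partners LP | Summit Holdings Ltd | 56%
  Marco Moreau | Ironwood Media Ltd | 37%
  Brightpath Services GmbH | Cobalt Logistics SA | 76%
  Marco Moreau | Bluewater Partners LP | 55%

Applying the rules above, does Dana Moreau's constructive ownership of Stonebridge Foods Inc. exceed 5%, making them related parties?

Yes

By parent–child attribution (R2), Dana Moreau is treated as also owning Marco Moreau's interest in Ironwood Media Ltd, giving 45% + 37% = 82%.
By parent–child attribution (R2), Dana Moreau is treated as owning Marco Moreau's 55% interest in Bluewater Partners LP.
Chain via Ironwood Media Ltd → Brightpath Services GmbH → Cobalt Logistics SA (R3): 82% × 14% × 76% × 29% = 2.530192% of Stonebridge Foods Inc.
Chain via Bluewater Partners LP → Summit Holdings Ltd → Harbor Shipping BV (R3): 55% × 56% × 57% × 37% = 6.49572% of Stonebridge Foods Inc.
Aggregating (R1): 2.530192% + 6.49572% = 9.025912%.
9.025912% exceeds the 5% threshold, so Dana is a related party to Stonebridge Foods Inc.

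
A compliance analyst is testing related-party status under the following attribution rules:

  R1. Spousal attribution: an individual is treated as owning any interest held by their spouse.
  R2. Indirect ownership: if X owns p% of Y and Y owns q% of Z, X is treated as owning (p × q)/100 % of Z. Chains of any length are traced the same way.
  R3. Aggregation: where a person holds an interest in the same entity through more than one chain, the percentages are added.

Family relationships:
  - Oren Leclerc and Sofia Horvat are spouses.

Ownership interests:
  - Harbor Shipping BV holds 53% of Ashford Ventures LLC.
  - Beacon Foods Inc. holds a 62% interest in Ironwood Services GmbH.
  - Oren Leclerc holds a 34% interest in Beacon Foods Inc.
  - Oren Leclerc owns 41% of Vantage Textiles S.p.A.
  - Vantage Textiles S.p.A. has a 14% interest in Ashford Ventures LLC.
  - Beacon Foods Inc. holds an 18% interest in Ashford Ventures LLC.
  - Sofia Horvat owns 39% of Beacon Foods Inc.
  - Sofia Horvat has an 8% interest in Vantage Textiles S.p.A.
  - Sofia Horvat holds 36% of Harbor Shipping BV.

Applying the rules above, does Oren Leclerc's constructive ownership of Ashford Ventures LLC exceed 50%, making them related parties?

By spousal attribution (R1), Oren Leclerc is treated as also owning Sofia Horvat's interest in Vantage Textiles S.p.A, giving 41% + 8% = 49%.
By spousal attribution (R1), Oren Leclerc is treated as also owning Sofia Horvat's interest in Beacon Foods Inc, giving 34% + 39% = 73%.
By spousal attribution (R1), Oren Leclerc is treated as owning Sofia Horvat's 36% interest in Harbor Shipping BV.
Chain via Vantage Textiles S.p.A. (R2): 49% × 14% = 6.86% of Ashford Ventures LLC.
Chain via Beacon Foods Inc. (R2): 73% × 18% = 13.14% of Ashford Ventures LLC.
Chain via Harbor Shipping BV (R2): 36% × 53% = 19.08% of Ashford Ventures LLC.
Aggregating (R3): 6.86% + 13.14% + 19.08% = 39.08%.
39.08% does not exceed the 50% threshold, so Oren is not a related party to Ashford Ventures LLC.

No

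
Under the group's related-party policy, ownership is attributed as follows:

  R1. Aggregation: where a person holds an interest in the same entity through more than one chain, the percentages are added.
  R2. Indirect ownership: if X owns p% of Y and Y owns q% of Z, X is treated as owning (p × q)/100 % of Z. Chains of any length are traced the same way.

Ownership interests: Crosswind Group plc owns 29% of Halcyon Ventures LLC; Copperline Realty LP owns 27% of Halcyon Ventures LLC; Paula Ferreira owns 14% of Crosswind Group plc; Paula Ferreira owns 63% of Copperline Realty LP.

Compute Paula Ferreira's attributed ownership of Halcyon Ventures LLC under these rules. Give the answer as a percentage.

Chain via Crosswind Group plc (R2): 14% × 29% = 4.06% of Halcyon Ventures LLC.
Chain via Copperline Realty LP (R2): 63% × 27% = 17.01% of Halcyon Ventures LLC.
Aggregating (R1): 4.06% + 17.01% = 21.07%.

21.07%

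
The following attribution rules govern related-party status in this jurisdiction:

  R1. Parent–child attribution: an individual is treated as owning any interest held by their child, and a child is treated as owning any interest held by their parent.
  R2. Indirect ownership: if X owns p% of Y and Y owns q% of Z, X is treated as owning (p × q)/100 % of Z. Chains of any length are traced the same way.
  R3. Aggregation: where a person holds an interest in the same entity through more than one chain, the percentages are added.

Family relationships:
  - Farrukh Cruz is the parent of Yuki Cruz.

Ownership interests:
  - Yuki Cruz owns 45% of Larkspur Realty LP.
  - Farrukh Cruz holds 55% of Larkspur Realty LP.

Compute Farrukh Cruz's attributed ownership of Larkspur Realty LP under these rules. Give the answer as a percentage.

100%

By parent–child attribution (R1), Farrukh Cruz is treated as also owning Yuki Cruz's interest in Larkspur Realty LP, giving 55% + 45% = 100%.
Direct interest in Larkspur Realty LP: 100%.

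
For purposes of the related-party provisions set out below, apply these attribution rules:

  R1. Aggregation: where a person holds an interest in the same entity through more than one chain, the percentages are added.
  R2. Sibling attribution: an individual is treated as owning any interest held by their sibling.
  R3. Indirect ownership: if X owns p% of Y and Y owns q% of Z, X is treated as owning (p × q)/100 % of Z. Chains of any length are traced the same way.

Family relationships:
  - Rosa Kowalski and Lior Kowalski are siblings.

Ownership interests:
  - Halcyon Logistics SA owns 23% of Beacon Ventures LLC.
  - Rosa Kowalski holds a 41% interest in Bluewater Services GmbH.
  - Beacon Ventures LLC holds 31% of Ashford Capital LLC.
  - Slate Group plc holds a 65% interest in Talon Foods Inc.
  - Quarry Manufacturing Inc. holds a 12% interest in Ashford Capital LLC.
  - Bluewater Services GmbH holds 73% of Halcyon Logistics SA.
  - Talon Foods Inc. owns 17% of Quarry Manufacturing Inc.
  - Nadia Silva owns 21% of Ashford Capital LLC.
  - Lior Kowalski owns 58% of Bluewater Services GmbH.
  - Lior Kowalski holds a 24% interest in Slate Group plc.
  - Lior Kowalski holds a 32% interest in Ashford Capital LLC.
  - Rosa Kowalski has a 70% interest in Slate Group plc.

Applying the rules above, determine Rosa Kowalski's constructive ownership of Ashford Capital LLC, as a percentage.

By sibling attribution (R2), Rosa Kowalski is treated as also owning Lior Kowalski's interest in Slate Group plc, giving 70% + 24% = 94%.
By sibling attribution (R2), Rosa Kowalski is treated as also owning Lior Kowalski's interest in Bluewater Services GmbH, giving 41% + 58% = 99%.
By sibling attribution (R2), Rosa Kowalski is treated as owning Lior Kowalski's 32% interest in Ashford Capital LLC.
Chain via Slate Group plc → Talon Foods Inc. → Quarry Manufacturing Inc. (R3): 94% × 65% × 17% × 12% = 1.24644% of Ashford Capital LLC.
Chain via Bluewater Services GmbH → Halcyon Logistics SA → Beacon Ventures LLC (R3): 99% × 73% × 23% × 31% = 5.152851% of Ashford Capital LLC.
Direct interest in Ashford Capital LLC: 32%.
Aggregating (R1): 1.24644% + 5.152851% + 32% = 38.399291%.

38.399291%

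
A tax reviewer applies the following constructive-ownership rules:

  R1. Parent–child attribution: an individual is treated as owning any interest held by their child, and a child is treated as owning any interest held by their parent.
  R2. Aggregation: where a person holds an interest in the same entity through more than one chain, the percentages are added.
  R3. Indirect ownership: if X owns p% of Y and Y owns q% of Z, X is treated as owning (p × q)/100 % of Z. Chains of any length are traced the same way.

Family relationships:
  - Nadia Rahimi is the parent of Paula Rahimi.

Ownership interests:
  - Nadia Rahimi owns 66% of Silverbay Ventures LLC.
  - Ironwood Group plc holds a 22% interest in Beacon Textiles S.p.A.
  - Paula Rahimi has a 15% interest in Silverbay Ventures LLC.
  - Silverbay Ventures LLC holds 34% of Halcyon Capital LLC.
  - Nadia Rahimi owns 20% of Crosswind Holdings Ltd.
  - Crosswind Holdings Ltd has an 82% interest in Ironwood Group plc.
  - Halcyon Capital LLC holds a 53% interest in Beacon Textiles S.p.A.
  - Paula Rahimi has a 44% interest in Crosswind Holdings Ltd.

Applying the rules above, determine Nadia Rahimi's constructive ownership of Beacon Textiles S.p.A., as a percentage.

By parent–child attribution (R1), Nadia Rahimi is treated as also owning Paula Rahimi's interest in Silverbay Ventures LLC, giving 66% + 15% = 81%.
By parent–child attribution (R1), Nadia Rahimi is treated as also owning Paula Rahimi's interest in Crosswind Holdings Ltd, giving 20% + 44% = 64%.
Chain via Silverbay Ventures LLC → Halcyon Capital LLC (R3): 81% × 34% × 53% = 14.5962% of Beacon Textiles S.p.A.
Chain via Crosswind Holdings Ltd → Ironwood Group plc (R3): 64% × 82% × 22% = 11.5456% of Beacon Textiles S.p.A.
Aggregating (R2): 14.5962% + 11.5456% = 26.1418%.

26.1418%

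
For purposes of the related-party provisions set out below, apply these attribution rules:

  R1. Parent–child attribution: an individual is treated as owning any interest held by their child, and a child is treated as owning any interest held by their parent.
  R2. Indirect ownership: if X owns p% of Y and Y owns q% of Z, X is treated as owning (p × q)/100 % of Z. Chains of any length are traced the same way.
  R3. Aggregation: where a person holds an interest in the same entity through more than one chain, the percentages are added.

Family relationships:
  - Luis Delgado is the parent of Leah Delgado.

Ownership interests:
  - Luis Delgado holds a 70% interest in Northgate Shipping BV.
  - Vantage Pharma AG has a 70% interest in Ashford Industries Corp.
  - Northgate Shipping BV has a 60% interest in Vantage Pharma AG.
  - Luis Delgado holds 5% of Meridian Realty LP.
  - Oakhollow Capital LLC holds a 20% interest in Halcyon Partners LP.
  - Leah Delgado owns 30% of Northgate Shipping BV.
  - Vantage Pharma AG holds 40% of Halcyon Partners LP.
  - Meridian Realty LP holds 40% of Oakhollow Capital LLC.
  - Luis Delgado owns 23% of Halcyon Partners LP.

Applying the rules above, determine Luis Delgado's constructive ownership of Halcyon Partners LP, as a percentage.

47.4%

By parent–child attribution (R1), Luis Delgado is treated as also owning Leah Delgado's interest in Northgate Shipping BV, giving 70% + 30% = 100%.
Chain via Meridian Realty LP → Oakhollow Capital LLC (R2): 5% × 40% × 20% = 0.4% of Halcyon Partners LP.
Chain via Northgate Shipping BV → Vantage Pharma AG (R2): 100% × 60% × 40% = 24% of Halcyon Partners LP.
Direct interest in Halcyon Partners LP: 23%.
Aggregating (R3): 0.4% + 24% + 23% = 47.4%.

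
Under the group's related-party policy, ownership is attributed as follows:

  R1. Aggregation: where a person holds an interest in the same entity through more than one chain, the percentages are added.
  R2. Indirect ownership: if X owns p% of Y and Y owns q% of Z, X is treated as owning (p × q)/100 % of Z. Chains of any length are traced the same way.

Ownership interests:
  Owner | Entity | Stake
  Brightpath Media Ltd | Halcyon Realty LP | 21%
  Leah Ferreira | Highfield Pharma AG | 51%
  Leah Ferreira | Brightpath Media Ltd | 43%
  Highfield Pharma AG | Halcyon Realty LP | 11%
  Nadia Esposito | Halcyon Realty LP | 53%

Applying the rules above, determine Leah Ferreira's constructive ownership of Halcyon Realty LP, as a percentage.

Chain via Highfield Pharma AG (R2): 51% × 11% = 5.61% of Halcyon Realty LP.
Chain via Brightpath Media Ltd (R2): 43% × 21% = 9.03% of Halcyon Realty LP.
Aggregating (R1): 5.61% + 9.03% = 14.64%.

14.64%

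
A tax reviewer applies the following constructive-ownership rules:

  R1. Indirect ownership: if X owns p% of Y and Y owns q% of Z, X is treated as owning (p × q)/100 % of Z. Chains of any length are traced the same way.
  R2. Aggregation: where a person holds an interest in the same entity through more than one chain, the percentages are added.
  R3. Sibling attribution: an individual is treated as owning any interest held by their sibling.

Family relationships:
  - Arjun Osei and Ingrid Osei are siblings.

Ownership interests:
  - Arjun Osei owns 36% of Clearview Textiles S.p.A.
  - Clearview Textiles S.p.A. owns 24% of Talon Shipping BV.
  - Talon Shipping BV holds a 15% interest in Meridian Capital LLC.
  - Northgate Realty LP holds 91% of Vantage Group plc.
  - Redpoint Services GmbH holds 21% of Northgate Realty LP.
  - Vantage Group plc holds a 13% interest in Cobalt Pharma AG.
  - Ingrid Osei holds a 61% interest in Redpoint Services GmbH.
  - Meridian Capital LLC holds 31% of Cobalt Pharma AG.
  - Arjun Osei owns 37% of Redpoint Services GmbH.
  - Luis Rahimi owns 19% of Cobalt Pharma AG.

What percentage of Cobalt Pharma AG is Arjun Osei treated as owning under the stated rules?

2.836374%

By sibling attribution (R3), Arjun Osei is treated as also owning Ingrid Osei's interest in Redpoint Services GmbH, giving 37% + 61% = 98%.
Chain via Clearview Textiles S.p.A. → Talon Shipping BV → Meridian Capital LLC (R1): 36% × 24% × 15% × 31% = 0.40176% of Cobalt Pharma AG.
Chain via Redpoint Services GmbH → Northgate Realty LP → Vantage Group plc (R1): 98% × 21% × 91% × 13% = 2.434614% of Cobalt Pharma AG.
Aggregating (R2): 0.40176% + 2.434614% = 2.836374%.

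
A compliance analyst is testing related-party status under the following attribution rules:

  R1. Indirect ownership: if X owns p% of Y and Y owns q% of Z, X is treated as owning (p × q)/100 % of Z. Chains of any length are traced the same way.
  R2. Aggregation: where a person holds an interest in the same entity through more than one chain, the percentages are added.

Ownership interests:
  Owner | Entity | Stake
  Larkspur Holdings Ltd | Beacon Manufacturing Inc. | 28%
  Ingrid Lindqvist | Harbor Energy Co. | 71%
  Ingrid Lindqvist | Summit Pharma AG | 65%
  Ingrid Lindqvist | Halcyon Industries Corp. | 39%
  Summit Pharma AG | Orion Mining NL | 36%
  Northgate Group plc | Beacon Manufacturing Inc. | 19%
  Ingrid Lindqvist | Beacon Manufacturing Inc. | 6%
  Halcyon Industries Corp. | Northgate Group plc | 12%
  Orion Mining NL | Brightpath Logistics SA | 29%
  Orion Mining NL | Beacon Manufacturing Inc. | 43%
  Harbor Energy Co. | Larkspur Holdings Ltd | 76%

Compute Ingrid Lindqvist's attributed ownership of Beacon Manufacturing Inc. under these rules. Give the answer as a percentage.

32.06%

Chain via Halcyon Industries Corp. → Northgate Group plc (R1): 39% × 12% × 19% = 0.8892% of Beacon Manufacturing Inc.
Chain via Summit Pharma AG → Orion Mining NL (R1): 65% × 36% × 43% = 10.062% of Beacon Manufacturing Inc.
Chain via Harbor Energy Co. → Larkspur Holdings Ltd (R1): 71% × 76% × 28% = 15.1088% of Beacon Manufacturing Inc.
Direct interest in Beacon Manufacturing Inc: 6%.
Aggregating (R2): 0.8892% + 10.062% + 15.1088% + 6% = 32.06%.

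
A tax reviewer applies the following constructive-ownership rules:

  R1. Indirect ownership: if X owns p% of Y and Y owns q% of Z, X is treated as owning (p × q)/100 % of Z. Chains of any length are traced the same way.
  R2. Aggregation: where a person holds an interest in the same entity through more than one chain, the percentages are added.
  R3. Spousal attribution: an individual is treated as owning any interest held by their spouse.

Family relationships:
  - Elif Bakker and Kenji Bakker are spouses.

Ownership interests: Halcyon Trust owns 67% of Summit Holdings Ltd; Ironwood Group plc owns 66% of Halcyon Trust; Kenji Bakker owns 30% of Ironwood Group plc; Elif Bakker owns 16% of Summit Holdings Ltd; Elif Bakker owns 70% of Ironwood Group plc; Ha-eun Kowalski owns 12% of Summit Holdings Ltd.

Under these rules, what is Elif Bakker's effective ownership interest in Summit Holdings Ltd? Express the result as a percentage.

By spousal attribution (R3), Elif Bakker is treated as also owning Kenji Bakker's interest in Ironwood Group plc, giving 70% + 30% = 100%.
Chain via Ironwood Group plc → Halcyon Trust (R1): 100% × 66% × 67% = 44.22% of Summit Holdings Ltd.
Direct interest in Summit Holdings Ltd: 16%.
Aggregating (R2): 44.22% + 16% = 60.22%.

60.22%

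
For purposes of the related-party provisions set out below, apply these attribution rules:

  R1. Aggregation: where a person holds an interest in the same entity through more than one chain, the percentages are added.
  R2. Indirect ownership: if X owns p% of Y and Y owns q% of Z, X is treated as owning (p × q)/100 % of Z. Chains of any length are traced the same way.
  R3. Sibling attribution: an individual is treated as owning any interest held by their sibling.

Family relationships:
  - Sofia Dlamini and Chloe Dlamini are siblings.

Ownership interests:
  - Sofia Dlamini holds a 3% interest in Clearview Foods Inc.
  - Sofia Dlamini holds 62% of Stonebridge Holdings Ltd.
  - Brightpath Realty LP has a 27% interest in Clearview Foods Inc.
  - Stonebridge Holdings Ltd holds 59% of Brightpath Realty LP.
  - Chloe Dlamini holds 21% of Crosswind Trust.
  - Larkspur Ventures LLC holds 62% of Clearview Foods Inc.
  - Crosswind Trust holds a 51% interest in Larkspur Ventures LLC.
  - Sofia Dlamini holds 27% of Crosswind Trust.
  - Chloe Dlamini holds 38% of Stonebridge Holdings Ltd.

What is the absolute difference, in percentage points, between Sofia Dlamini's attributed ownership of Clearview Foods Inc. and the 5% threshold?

By sibling attribution (R3), Sofia Dlamini is treated as also owning Chloe Dlamini's interest in Crosswind Trust, giving 27% + 21% = 48%.
By sibling attribution (R3), Sofia Dlamini is treated as also owning Chloe Dlamini's interest in Stonebridge Holdings Ltd, giving 62% + 38% = 100%.
Chain via Crosswind Trust → Larkspur Ventures LLC (R2): 48% × 51% × 62% = 15.1776% of Clearview Foods Inc.
Chain via Stonebridge Holdings Ltd → Brightpath Realty LP (R2): 100% × 59% × 27% = 15.93% of Clearview Foods Inc.
Direct interest in Clearview Foods Inc: 3%.
Aggregating (R1): 15.1776% + 15.93% + 3% = 34.1076%.
34.1076% exceeds the 5% threshold by 29.1076 percentage points.

29.1076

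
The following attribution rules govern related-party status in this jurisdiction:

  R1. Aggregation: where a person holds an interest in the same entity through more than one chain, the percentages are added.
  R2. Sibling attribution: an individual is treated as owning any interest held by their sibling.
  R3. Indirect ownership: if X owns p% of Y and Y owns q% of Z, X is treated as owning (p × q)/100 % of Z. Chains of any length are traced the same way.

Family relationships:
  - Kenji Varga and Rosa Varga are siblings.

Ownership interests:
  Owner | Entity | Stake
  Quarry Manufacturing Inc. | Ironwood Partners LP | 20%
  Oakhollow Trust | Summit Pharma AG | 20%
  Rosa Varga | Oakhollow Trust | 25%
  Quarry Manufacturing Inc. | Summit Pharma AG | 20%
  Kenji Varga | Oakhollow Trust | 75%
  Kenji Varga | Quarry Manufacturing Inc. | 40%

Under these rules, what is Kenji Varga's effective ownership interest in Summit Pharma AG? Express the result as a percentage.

By sibling attribution (R2), Kenji Varga is treated as also owning Rosa Varga's interest in Oakhollow Trust, giving 75% + 25% = 100%.
Chain via Oakhollow Trust (R3): 100% × 20% = 20% of Summit Pharma AG.
Chain via Quarry Manufacturing Inc. (R3): 40% × 20% = 8% of Summit Pharma AG.
Aggregating (R1): 20% + 8% = 28%.

28%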